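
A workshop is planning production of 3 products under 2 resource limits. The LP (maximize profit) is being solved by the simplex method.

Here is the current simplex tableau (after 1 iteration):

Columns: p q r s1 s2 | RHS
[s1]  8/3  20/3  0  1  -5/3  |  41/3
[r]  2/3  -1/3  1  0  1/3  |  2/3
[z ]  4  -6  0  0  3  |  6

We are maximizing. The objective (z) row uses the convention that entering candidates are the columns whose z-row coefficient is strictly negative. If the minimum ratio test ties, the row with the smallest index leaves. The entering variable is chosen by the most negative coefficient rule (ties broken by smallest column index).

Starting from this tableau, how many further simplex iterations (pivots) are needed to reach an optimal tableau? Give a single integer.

1

pivot: q in, s1 out → z = 183/10
No improving column remains; optimal.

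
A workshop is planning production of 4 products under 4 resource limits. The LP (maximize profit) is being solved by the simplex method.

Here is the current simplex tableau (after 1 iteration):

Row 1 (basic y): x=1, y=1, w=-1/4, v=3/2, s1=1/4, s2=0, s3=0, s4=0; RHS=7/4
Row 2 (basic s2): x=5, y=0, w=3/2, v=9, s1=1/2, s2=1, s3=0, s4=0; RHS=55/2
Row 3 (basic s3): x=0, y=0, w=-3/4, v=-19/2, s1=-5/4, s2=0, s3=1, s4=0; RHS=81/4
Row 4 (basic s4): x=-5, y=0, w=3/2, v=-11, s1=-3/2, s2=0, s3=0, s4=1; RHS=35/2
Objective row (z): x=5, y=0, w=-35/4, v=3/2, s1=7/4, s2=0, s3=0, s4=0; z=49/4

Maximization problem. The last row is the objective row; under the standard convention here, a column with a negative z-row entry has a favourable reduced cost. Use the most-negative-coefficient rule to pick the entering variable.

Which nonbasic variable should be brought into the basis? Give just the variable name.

Objective-row coefficients: x: 5, y: 0, w: -35/4, v: 3/2, s1: 7/4, s2: 0, s3: 0, s4: 0.
The most negative is -35/4 in column w, so w enters.

w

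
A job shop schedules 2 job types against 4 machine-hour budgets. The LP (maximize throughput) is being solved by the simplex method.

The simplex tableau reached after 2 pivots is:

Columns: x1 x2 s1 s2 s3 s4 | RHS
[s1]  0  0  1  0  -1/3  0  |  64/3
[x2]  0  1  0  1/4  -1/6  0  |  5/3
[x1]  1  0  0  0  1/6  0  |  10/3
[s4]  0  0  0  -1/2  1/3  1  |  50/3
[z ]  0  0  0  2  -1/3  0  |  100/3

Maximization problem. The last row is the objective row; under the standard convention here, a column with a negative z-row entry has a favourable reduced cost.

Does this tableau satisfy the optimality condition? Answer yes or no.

Column s3 has objective-row coefficient -1/3, which is negative; an improving pivot exists, so not yet optimal.

no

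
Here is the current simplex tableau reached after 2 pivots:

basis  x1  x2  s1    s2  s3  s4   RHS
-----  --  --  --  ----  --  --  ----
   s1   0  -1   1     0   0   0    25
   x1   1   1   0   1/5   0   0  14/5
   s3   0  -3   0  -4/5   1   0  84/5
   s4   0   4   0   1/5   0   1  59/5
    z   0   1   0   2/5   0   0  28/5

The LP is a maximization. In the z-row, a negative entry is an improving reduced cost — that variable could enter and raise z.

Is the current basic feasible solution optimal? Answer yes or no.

No objective-row coefficient is strictly negative, so no entering variable exists; the tableau is optimal.

yes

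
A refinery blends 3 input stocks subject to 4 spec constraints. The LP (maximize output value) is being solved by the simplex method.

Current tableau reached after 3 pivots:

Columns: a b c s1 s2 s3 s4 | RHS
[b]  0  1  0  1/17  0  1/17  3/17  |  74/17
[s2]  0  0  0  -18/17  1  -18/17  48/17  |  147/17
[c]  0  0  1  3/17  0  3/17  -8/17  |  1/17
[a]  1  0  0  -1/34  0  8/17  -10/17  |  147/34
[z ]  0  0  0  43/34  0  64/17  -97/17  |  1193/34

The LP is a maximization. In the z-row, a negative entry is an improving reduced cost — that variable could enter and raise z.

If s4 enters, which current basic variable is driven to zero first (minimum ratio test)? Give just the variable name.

s2

Ratios: row 1 (b): (74/17)/(3/17) = 74/3; row 2 (s2): (147/17)/(48/17) = 49/16; row 3 (c): entry -8/17 ≤ 0, skip; row 4 (a): entry -10/17 ≤ 0, skip.
Minimum ratio 49/16 is in the s2 row, so s2 leaves.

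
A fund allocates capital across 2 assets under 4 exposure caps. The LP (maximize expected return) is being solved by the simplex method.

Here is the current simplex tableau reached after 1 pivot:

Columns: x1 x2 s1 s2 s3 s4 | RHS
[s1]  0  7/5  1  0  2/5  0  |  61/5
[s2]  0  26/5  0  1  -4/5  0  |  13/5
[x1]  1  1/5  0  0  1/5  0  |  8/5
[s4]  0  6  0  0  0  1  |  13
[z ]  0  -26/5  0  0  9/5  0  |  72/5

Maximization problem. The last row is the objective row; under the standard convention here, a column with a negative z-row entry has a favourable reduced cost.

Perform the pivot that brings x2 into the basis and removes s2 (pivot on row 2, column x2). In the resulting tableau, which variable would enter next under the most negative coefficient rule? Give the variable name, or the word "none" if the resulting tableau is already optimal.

Pivot element 26/5. New z-row = old z-row − (-26/5)·(row 2/(26/5)).
Updated z-row coefficients: x1: 0, x2: 0, s1: 0, s2: 1, s3: 1, s4: 0.
No coefficient is strictly negative; the tableau after this pivot is optimal.

none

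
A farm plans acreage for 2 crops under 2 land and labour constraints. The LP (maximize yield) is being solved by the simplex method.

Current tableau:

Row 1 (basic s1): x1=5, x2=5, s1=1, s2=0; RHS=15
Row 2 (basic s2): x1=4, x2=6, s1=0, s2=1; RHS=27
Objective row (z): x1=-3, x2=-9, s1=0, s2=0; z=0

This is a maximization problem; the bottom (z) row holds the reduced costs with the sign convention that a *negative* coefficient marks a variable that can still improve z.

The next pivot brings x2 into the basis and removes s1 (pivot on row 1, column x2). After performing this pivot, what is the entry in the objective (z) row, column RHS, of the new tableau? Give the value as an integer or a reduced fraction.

Pivot element is row 1, column x2: 5.
Normalize row 1: new (row 1, RHS) = 15/5 = 3.
z-row ← z-row − (-9)·(new row 1): 0 − (-9)·3 = 27.

27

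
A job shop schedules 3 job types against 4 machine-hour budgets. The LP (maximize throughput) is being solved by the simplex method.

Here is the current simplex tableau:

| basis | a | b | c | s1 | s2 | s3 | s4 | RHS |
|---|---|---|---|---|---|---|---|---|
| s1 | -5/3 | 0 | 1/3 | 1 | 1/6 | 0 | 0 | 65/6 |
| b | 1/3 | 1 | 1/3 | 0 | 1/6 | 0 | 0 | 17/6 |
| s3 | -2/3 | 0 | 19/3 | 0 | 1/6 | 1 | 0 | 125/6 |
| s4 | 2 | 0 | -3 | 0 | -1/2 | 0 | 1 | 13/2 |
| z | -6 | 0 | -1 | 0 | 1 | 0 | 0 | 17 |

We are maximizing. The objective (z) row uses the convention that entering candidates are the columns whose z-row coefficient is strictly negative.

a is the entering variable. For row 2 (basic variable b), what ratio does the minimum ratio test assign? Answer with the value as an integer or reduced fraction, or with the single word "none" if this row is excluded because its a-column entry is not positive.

17/2

Ratio = RHS / (a entry) = (17/6) / (1/3) = 17/2.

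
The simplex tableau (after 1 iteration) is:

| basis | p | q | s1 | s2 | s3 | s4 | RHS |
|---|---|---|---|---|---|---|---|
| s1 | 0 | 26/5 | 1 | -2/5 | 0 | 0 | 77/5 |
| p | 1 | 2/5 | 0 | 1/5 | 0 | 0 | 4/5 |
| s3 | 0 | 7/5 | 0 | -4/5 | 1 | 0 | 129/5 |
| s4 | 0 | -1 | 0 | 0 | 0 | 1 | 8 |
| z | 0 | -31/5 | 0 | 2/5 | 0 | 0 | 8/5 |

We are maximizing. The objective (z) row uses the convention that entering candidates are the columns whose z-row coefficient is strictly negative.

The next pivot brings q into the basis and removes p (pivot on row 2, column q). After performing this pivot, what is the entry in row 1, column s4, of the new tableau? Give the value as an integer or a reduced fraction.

0

Pivot element is row 2, column q: 2/5.
Normalize row 2: new (row 2, s4) = 0/(2/5) = 0.
row 1 ← row 1 − (26/5)·(new row 2): 0 − (26/5)·0 = 0.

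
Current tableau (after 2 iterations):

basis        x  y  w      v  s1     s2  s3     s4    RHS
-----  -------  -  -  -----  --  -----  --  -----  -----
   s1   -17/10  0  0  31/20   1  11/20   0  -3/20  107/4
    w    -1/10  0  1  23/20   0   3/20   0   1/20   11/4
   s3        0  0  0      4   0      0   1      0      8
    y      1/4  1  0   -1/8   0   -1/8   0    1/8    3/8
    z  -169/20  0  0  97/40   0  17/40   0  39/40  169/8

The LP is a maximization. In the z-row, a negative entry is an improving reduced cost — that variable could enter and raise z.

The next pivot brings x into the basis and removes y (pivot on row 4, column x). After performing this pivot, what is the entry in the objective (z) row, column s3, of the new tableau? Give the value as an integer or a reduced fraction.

Pivot element is row 4, column x: 1/4.
Normalize row 4: new (row 4, s3) = 0/(1/4) = 0.
z-row ← z-row − (-169/20)·(new row 4): 0 − (-169/20)·0 = 0.

0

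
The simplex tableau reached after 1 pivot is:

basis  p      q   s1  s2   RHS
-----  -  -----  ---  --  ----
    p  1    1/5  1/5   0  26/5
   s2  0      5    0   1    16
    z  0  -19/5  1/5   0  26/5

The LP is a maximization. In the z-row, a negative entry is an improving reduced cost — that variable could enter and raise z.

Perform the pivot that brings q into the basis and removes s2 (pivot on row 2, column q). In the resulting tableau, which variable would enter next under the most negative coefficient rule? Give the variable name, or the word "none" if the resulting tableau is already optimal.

none

Pivot element 5. New z-row = old z-row − (-19/5)·(row 2/5).
Updated z-row coefficients: p: 0, q: 0, s1: 1/5, s2: 19/25.
No coefficient is strictly negative; the tableau after this pivot is optimal.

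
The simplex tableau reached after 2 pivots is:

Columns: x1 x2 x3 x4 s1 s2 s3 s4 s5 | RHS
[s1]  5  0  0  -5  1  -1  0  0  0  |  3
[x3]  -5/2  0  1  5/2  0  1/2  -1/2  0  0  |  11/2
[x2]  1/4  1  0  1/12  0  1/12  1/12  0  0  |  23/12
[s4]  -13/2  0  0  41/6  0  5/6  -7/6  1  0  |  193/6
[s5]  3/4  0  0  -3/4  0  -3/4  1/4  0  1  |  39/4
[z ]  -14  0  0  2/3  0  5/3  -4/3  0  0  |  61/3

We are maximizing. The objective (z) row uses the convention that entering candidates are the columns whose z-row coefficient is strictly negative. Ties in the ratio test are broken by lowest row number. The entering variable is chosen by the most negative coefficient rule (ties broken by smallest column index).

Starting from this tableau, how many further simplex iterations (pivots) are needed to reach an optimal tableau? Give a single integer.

pivot: x1 in, s1 out → z = 431/15
pivot: x4 in, x2 out → z = 497/5
No improving column remains; optimal.

2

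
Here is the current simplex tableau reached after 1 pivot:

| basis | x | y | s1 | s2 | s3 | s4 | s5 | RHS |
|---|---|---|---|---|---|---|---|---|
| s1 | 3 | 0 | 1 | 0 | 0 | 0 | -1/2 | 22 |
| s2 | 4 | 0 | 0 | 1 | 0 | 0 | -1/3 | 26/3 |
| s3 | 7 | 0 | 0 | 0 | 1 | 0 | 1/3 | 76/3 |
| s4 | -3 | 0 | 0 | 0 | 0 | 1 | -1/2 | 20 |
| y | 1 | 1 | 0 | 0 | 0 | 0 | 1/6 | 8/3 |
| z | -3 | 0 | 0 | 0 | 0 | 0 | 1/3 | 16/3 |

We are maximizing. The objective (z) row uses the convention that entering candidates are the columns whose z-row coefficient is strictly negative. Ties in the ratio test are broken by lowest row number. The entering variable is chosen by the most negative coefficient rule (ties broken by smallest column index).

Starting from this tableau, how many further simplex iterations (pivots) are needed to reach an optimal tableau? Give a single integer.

pivot: x in, s2 out → z = 71/6
No improving column remains; optimal.

1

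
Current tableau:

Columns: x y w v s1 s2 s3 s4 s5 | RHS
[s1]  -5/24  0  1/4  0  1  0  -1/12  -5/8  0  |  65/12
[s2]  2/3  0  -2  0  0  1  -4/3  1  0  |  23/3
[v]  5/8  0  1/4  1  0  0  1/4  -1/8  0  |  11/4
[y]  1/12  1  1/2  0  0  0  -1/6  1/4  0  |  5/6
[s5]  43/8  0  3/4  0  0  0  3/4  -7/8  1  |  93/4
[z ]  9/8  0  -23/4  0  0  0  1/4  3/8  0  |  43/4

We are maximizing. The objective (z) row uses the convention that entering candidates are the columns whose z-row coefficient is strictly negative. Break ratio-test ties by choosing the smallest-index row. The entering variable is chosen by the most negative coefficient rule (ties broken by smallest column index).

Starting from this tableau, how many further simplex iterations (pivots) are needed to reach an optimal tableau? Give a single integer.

2

pivot: w in, y out → z = 61/3
pivot: s3 in, v out → z = 32
No improving column remains; optimal.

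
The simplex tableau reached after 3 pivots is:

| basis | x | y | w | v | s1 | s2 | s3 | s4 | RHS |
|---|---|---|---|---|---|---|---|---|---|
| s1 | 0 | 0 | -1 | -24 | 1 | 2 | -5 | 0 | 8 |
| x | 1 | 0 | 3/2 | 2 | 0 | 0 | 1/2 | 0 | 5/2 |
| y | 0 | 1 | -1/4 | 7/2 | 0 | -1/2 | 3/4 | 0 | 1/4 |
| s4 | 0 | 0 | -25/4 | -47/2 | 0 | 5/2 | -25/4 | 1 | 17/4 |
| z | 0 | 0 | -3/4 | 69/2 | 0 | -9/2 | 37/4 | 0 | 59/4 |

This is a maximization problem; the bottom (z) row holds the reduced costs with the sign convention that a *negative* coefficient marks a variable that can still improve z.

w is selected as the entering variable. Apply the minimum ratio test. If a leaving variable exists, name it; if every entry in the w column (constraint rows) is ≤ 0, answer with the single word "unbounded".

x

Ratios: row 1 (s1): entry -1 ≤ 0, skip; row 2 (x): (5/2)/(3/2) = 5/3; row 3 (y): entry -1/4 ≤ 0, skip; row 4 (s4): entry -25/4 ≤ 0, skip.
Minimum ratio is in the x row, so x leaves.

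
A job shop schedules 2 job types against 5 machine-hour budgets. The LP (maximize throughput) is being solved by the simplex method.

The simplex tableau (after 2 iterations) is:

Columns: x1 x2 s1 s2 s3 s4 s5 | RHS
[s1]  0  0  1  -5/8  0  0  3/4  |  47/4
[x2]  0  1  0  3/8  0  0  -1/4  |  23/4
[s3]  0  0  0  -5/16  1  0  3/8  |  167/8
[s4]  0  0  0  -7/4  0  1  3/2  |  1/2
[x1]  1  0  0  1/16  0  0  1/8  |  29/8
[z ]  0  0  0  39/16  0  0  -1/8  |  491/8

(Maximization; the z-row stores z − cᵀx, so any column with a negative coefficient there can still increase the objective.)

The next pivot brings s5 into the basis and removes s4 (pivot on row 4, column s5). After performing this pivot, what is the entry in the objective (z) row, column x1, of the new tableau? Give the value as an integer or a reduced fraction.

Pivot element is row 4, column s5: 3/2.
Normalize row 4: new (row 4, x1) = 0/(3/2) = 0.
z-row ← z-row − (-1/8)·(new row 4): 0 − (-1/8)·0 = 0.

0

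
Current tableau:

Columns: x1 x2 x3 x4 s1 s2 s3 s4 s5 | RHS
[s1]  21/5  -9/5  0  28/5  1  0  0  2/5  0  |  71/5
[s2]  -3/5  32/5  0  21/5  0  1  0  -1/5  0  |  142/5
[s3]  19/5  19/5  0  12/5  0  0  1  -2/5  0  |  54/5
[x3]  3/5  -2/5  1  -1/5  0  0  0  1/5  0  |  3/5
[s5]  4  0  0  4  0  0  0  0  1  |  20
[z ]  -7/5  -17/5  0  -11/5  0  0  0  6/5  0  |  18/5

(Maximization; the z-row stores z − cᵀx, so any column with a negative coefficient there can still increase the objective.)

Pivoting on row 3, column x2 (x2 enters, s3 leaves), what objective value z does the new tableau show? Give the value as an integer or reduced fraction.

252/19

Minimum ratio for x2: (54/5)/(19/5) = 54/19.
z changes by −(z-row coeff of x2)·ratio = −(-17/5)·(54/19) = 918/95.
New z = 18/5 + (918/95) = 252/19.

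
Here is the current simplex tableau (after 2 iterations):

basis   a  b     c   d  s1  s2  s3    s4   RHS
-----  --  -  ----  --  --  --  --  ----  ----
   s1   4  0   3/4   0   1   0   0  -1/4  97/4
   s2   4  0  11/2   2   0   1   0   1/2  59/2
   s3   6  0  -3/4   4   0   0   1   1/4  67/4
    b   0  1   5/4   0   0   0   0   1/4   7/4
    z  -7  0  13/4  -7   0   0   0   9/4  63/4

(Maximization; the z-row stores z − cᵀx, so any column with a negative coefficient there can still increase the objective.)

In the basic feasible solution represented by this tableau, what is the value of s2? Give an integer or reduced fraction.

s2 is basic (row 2); its value is the RHS of that row: 59/2.

59/2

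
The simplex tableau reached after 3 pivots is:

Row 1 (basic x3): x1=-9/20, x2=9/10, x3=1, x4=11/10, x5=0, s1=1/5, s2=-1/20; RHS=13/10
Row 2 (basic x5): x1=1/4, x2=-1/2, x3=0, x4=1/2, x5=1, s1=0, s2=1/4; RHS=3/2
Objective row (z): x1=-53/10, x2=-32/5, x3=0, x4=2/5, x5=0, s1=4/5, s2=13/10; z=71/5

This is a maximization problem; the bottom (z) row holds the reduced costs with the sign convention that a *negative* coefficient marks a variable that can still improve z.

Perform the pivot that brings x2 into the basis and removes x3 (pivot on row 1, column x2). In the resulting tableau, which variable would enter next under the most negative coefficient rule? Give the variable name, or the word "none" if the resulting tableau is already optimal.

Pivot element 9/10. New z-row = old z-row − (-32/5)·(row 1/(9/10)).
Updated z-row coefficients: x1: -17/2, x2: 0, x3: 64/9, x4: 74/9, x5: 0, s1: 20/9, s2: 17/18.
The most negative is -17/2 in column x1, so x1 would enter next.

x1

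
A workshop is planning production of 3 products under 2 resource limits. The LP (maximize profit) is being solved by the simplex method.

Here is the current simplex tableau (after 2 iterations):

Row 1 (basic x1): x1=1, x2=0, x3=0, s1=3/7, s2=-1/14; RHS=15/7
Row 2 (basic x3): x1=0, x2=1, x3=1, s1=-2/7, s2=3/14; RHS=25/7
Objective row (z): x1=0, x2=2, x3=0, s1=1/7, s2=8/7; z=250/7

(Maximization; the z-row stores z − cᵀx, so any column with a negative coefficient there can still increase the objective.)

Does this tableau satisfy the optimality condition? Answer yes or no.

No objective-row coefficient is strictly negative, so no entering variable exists; the tableau is optimal.

yes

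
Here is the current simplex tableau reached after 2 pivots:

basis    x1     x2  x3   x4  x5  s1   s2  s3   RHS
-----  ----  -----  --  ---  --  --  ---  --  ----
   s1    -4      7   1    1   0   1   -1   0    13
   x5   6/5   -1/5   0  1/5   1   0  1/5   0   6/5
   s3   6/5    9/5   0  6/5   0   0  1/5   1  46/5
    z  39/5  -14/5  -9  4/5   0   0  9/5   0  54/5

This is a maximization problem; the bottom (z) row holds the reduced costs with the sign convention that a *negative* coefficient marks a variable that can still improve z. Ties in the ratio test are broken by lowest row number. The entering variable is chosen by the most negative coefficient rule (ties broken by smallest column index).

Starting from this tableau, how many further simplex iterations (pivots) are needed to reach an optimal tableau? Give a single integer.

3

pivot: x3 in, s1 out → z = 639/5
pivot: x1 in, x5 out → z = 156
pivot: s2 in, x1 out → z = 171
No improving column remains; optimal.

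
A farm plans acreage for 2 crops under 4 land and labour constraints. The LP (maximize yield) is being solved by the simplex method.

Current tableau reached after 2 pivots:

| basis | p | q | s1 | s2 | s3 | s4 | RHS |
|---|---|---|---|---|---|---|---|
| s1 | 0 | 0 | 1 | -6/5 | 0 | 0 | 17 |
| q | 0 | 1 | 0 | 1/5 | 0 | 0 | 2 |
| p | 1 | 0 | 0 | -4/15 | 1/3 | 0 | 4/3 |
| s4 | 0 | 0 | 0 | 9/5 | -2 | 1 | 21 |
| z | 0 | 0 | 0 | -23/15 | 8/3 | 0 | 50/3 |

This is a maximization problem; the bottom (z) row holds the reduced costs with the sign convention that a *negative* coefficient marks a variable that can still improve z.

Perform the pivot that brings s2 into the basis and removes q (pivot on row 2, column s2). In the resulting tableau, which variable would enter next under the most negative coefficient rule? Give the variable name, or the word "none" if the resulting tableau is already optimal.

Pivot element 1/5. New z-row = old z-row − (-23/15)·(row 2/(1/5)).
Updated z-row coefficients: p: 0, q: 23/3, s1: 0, s2: 0, s3: 8/3, s4: 0.
No coefficient is strictly negative; the tableau after this pivot is optimal.

none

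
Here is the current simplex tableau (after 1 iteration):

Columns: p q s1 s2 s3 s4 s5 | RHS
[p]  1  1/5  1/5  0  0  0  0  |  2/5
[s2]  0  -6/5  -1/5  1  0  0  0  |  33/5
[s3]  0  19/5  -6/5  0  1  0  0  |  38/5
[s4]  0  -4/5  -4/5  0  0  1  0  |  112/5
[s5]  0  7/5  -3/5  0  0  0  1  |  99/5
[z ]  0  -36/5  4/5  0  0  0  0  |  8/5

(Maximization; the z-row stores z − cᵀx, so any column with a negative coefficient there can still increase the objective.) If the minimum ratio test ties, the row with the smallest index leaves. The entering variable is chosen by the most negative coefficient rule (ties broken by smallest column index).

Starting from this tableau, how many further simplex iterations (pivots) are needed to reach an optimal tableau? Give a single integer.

1

pivot: q in, p out → z = 16
No improving column remains; optimal.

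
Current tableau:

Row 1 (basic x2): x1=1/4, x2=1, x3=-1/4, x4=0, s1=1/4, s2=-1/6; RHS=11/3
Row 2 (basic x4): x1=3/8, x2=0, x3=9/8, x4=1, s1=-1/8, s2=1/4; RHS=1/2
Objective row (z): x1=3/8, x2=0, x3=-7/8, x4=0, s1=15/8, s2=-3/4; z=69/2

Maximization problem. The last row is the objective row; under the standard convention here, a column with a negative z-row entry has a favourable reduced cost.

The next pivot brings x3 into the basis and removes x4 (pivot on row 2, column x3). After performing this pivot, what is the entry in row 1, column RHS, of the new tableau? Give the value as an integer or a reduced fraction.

Pivot element is row 2, column x3: 9/8.
Normalize row 2: new (row 2, RHS) = (1/2)/(9/8) = 4/9.
row 1 ← row 1 − (-1/4)·(new row 2): 11/3 − (-1/4)·(4/9) = 34/9.

34/9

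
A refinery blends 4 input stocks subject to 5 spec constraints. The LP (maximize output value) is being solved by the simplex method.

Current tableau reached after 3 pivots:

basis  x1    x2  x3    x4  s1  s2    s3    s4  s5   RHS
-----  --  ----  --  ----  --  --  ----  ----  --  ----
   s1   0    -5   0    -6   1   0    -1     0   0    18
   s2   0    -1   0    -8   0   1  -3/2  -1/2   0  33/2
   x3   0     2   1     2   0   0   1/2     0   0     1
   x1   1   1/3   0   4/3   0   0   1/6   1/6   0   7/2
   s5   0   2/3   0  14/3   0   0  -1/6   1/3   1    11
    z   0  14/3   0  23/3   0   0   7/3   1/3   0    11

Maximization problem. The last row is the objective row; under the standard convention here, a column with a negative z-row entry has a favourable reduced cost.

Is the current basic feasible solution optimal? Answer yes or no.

yes

No objective-row coefficient is strictly negative, so no entering variable exists; the tableau is optimal.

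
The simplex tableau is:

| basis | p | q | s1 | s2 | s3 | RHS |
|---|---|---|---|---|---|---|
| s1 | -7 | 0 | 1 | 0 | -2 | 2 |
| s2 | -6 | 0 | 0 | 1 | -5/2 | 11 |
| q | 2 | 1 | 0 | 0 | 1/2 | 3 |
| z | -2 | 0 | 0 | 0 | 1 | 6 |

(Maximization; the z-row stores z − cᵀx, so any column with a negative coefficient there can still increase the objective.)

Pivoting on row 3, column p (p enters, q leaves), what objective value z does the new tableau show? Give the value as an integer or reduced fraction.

Minimum ratio for p: 3/2 = 3/2.
z changes by −(z-row coeff of p)·ratio = −(-2)·(3/2) = 3.
New z = 6 + 3 = 9.

9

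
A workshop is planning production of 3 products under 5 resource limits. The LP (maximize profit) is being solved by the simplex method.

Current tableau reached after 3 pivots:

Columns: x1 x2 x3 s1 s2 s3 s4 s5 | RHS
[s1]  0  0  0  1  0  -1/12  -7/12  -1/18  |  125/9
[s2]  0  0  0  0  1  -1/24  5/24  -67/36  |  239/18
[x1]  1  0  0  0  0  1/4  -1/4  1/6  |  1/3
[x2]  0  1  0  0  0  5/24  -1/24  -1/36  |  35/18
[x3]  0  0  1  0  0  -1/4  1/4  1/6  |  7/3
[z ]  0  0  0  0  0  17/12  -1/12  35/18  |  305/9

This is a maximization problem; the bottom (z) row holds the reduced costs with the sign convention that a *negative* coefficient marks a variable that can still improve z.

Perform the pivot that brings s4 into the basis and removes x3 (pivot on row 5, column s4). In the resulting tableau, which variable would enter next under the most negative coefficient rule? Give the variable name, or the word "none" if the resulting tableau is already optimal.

none

Pivot element 1/4. New z-row = old z-row − (-1/12)·(row 5/(1/4)).
Updated z-row coefficients: x1: 0, x2: 0, x3: 1/3, s1: 0, s2: 0, s3: 4/3, s4: 0, s5: 2.
No coefficient is strictly negative; the tableau after this pivot is optimal.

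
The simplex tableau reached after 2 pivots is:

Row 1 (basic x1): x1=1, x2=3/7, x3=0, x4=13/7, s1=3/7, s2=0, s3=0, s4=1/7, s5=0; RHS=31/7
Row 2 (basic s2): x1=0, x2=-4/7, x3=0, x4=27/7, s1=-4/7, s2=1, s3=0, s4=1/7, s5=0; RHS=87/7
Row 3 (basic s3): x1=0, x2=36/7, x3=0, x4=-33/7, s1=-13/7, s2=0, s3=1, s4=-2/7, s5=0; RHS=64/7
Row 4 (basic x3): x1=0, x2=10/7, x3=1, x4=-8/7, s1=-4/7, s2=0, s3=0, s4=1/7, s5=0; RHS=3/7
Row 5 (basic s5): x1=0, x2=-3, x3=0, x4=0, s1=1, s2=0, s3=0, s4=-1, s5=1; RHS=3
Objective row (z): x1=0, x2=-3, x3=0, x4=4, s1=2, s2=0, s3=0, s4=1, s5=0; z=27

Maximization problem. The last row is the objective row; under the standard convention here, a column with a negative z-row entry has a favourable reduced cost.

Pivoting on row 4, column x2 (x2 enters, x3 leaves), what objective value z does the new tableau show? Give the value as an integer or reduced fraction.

279/10

Minimum ratio for x2: (3/7)/(10/7) = 3/10.
z changes by −(z-row coeff of x2)·ratio = −(-3)·(3/10) = 9/10.
New z = 27 + (9/10) = 279/10.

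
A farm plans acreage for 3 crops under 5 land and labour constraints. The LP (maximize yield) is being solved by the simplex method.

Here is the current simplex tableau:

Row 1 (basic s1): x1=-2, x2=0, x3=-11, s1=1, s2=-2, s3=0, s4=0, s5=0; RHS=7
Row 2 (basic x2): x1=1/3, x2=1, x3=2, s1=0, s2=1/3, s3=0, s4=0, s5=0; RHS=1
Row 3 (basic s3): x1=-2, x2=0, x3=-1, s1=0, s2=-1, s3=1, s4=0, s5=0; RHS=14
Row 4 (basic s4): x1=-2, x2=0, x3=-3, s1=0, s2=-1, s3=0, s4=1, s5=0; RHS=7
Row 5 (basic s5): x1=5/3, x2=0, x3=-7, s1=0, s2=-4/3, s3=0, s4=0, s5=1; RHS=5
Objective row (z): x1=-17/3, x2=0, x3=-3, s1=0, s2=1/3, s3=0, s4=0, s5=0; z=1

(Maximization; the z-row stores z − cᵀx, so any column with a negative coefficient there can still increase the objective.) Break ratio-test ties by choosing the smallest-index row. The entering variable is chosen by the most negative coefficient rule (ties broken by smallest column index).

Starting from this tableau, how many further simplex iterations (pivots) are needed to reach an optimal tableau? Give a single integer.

pivot: x1 in, x2 out → z = 18
No improving column remains; optimal.

1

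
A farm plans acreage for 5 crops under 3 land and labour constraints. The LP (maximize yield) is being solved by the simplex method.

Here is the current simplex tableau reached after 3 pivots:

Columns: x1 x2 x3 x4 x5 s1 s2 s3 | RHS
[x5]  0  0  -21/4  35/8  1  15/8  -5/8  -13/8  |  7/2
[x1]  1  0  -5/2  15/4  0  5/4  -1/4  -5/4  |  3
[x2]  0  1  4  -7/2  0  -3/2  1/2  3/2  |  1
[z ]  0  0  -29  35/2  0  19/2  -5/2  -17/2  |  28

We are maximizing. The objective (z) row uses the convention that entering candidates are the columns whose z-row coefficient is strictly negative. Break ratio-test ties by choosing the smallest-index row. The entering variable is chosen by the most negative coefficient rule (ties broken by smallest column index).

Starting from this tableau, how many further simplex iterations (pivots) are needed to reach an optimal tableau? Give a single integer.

pivot: x3 in, x2 out → z = 141/4
pivot: x4 in, x1 out → z = 1338/25
No improving column remains; optimal.

2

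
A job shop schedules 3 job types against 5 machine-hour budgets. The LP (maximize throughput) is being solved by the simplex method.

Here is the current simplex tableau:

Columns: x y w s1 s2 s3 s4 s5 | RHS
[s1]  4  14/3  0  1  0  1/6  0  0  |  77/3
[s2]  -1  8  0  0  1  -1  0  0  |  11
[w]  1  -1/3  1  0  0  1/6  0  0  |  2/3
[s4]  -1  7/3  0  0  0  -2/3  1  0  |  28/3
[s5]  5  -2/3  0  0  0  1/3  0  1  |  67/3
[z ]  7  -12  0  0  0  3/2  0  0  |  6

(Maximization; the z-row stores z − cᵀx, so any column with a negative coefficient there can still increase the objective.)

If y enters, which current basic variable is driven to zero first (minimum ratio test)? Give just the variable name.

Ratios: row 1 (s1): (77/3)/(14/3) = 11/2; row 2 (s2): 11/8 = 11/8; row 3 (w): entry -1/3 ≤ 0, skip; row 4 (s4): (28/3)/(7/3) = 4; row 5 (s5): entry -2/3 ≤ 0, skip.
Minimum ratio 11/8 is in the s2 row, so s2 leaves.

s2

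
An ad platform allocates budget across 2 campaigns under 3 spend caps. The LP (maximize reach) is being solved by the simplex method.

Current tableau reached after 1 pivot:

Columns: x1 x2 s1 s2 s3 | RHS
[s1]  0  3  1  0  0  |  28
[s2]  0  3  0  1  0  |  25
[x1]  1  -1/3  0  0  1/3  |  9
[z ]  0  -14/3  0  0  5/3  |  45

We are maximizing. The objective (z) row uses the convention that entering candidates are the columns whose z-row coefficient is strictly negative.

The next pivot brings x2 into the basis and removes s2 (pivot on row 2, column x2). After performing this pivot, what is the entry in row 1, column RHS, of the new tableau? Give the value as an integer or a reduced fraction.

3

Pivot element is row 2, column x2: 3.
Normalize row 2: new (row 2, RHS) = 25/3 = 25/3.
row 1 ← row 1 − 3·(new row 2): 28 − 3·(25/3) = 3.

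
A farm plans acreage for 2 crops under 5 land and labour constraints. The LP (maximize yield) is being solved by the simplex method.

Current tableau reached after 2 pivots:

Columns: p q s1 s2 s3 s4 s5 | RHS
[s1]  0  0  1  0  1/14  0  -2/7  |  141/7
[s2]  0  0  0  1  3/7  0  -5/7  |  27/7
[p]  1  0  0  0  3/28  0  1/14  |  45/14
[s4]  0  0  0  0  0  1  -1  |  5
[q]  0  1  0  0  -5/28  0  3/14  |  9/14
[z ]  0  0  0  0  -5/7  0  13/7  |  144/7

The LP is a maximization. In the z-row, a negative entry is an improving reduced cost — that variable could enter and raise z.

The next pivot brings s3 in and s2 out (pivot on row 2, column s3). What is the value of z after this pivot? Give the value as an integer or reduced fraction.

27

Minimum ratio for s3: (27/7)/(3/7) = 9.
z changes by −(z-row coeff of s3)·ratio = −(-5/7)·9 = 45/7.
New z = 144/7 + (45/7) = 27.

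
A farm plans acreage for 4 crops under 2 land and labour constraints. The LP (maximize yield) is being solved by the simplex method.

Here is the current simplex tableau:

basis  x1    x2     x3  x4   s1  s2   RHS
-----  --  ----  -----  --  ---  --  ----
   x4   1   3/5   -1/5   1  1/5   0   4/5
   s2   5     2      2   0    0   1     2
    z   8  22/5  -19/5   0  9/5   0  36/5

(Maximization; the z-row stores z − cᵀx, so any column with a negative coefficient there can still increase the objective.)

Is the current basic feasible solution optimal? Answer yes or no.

Column x3 has objective-row coefficient -19/5, which is negative; an improving pivot exists, so not yet optimal.

no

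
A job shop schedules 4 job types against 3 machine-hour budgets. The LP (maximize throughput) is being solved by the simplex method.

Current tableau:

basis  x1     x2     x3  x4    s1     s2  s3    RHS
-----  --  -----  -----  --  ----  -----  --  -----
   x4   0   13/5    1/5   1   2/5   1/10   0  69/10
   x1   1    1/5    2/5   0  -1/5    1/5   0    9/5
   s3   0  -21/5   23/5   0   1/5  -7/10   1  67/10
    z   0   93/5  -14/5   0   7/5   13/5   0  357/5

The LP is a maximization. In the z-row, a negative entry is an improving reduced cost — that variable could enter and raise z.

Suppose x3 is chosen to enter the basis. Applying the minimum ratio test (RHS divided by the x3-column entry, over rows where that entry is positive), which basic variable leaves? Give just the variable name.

s3

Ratios: row 1 (x4): (69/10)/(1/5) = 69/2; row 2 (x1): (9/5)/(2/5) = 9/2; row 3 (s3): (67/10)/(23/5) = 67/46.
Minimum ratio 67/46 is in the s3 row, so s3 leaves.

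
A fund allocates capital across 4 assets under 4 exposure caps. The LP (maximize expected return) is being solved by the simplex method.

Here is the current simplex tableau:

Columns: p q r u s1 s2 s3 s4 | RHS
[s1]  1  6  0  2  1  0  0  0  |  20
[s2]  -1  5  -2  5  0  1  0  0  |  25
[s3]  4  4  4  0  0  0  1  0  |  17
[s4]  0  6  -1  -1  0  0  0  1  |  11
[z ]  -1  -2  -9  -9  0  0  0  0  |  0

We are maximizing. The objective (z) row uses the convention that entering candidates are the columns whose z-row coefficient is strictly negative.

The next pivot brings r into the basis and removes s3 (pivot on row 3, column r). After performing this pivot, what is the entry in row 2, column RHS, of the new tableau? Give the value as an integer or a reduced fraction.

Pivot element is row 3, column r: 4.
Normalize row 3: new (row 3, RHS) = 17/4 = 17/4.
row 2 ← row 2 − (-2)·(new row 3): 25 − (-2)·(17/4) = 67/2.

67/2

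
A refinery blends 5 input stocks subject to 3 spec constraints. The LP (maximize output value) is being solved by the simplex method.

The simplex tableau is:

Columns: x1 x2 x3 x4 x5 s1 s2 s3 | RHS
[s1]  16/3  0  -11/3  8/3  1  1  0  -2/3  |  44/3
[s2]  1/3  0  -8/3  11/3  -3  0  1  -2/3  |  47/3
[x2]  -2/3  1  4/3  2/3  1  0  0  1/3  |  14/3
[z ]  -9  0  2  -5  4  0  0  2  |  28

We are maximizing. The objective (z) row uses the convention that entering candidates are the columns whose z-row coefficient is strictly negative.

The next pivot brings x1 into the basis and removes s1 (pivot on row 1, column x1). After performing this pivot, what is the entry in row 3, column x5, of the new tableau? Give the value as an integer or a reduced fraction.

Pivot element is row 1, column x1: 16/3.
Normalize row 1: new (row 1, x5) = 1/(16/3) = 3/16.
row 3 ← row 3 − (-2/3)·(new row 1): 1 − (-2/3)·(3/16) = 9/8.

9/8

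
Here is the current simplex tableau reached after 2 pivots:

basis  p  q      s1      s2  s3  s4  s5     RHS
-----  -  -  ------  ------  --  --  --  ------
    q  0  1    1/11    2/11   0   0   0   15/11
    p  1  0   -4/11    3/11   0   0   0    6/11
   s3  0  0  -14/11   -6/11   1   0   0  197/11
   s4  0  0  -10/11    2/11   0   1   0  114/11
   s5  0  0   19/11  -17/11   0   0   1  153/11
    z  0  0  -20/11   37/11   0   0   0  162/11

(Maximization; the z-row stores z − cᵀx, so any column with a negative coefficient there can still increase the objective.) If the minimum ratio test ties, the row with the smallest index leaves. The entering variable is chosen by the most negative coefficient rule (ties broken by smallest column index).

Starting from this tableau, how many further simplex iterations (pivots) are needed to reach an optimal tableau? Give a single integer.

1

pivot: s1 in, s5 out → z = 558/19
No improving column remains; optimal.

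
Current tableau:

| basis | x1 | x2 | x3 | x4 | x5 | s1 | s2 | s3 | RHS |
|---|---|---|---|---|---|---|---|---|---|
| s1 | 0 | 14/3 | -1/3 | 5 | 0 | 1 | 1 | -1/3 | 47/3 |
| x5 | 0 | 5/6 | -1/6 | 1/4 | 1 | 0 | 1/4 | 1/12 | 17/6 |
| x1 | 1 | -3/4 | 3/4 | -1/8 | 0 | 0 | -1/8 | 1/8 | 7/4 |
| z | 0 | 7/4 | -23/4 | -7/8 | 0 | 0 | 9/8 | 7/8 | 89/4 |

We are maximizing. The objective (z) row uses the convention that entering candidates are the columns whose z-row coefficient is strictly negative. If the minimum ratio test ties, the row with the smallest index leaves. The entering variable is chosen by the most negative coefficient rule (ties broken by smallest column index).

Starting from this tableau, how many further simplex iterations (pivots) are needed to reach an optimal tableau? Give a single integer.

pivot: x3 in, x1 out → z = 107/3
pivot: x2 in, s1 out → z = 661/13
No improving column remains; optimal.

2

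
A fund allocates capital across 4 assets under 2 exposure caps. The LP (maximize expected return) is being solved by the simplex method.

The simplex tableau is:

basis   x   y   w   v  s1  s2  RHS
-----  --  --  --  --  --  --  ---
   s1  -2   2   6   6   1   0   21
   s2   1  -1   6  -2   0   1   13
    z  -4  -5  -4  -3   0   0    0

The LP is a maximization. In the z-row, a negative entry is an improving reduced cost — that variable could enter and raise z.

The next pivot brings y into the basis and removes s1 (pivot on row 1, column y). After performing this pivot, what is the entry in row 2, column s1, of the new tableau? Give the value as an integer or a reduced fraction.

Pivot element is row 1, column y: 2.
Normalize row 1: new (row 1, s1) = 1/2 = 1/2.
row 2 ← row 2 − (-1)·(new row 1): 0 − (-1)·(1/2) = 1/2.

1/2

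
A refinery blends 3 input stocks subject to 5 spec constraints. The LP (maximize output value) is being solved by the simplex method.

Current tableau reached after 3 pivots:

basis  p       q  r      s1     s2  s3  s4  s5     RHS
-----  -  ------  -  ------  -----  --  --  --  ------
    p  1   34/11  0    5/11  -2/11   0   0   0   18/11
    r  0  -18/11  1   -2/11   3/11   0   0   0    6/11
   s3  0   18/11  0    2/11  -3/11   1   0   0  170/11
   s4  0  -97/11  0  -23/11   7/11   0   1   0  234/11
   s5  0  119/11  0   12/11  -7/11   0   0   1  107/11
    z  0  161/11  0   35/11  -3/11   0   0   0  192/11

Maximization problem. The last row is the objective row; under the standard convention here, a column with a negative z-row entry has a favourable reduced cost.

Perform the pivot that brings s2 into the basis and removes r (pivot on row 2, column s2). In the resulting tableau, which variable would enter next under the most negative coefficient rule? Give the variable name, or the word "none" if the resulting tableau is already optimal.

none

Pivot element 3/11. New z-row = old z-row − (-3/11)·(row 2/(3/11)).
Updated z-row coefficients: p: 0, q: 13, r: 1, s1: 3, s2: 0, s3: 0, s4: 0, s5: 0.
No coefficient is strictly negative; the tableau after this pivot is optimal.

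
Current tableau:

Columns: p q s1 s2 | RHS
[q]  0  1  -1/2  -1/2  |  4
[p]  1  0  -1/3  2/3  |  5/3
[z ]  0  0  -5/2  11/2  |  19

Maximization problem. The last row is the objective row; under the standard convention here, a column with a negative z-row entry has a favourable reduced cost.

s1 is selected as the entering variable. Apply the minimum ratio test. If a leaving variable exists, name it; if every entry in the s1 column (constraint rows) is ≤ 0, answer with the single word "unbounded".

unbounded

s1-column entries: row 1: -1/2, row 2: -1/3. All ≤ 0, so s1 can increase without bound; the LP is unbounded in this direction.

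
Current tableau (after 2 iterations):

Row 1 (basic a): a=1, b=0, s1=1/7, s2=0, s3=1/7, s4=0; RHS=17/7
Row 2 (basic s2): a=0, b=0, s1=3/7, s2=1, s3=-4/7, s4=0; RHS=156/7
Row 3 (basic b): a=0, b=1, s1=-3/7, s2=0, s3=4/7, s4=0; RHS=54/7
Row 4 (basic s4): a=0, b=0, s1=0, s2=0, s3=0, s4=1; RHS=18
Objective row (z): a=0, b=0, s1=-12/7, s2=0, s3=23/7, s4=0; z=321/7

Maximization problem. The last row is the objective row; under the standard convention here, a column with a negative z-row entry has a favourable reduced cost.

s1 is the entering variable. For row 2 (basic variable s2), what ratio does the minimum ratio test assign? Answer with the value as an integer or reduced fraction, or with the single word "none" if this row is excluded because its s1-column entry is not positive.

Ratio = RHS / (s1 entry) = (156/7) / (3/7) = 52.

52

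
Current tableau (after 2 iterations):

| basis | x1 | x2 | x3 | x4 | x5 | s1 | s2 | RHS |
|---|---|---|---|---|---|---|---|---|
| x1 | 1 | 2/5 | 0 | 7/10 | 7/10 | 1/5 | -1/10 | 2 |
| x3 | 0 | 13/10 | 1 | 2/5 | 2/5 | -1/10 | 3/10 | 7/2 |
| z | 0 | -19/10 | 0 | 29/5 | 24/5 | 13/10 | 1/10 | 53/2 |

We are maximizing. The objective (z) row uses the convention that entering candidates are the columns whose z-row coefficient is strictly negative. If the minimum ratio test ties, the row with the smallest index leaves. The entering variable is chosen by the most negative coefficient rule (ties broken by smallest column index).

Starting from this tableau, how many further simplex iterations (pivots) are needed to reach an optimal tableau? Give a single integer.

pivot: x2 in, x3 out → z = 411/13
No improving column remains; optimal.

1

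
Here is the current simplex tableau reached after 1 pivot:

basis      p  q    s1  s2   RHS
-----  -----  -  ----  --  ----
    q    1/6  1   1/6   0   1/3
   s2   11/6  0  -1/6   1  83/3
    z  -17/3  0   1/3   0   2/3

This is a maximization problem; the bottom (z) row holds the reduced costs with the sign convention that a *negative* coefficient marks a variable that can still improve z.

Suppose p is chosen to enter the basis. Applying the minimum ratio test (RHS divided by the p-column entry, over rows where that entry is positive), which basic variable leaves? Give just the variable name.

Ratios: row 1 (q): (1/3)/(1/6) = 2; row 2 (s2): (83/3)/(11/6) = 166/11.
Minimum ratio 2 is in the q row, so q leaves.

q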